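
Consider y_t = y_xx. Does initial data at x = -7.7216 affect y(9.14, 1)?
Yes, for any finite x. The heat equation has infinite propagation speed, so all initial data affects all points at any t > 0.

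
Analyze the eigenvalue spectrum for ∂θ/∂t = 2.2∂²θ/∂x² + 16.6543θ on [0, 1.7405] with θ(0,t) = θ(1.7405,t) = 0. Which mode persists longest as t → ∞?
Eigenvalues: λₙ = 2.2n²π²/1.7405² - 16.6543.
First three modes:
  n=1: λ₁ = 2.2π²/1.7405² - 16.6543 ≈ -9.487
  n=2: λ₂ = 8.8π²/1.7405² - 16.6543 ≈ 12.016
  n=3: λ₃ = 19.8π²/1.7405² - 16.6543 ≈ 47.854
Since 2.2π²/1.7405² ≈ 7.168 < 16.6543, λ₁ < 0.
The n=1 mode grows fastest (−λₙ is largest for n=1) → dominates.
Asymptotic: θ ~ c₁ sin(πx/1.7405) e^{9.487t} (exponential growth at rate −λ₁ ≈ 9.487).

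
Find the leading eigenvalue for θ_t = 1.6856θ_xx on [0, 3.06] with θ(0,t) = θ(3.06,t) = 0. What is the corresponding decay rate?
Eigenvalues: λₙ = 1.6856n²π²/3.06².
First three modes:
  n=1: λ₁ = 1.6856π²/3.06² ≈ 1.777
  n=2: λ₂ = 6.7424π²/3.06² ≈ 7.107 (4× faster decay)
  n=3: λ₃ = 15.1704π²/3.06² ≈ 15.99 (9× faster decay)
As t → ∞, higher modes decay exponentially faster. The n=1 mode dominates: θ ~ c₁ sin(πx/3.06) e^{-λ₁t}.
Decay rate: λ₁ = 1.6856π²/3.06² ≈ 1.777.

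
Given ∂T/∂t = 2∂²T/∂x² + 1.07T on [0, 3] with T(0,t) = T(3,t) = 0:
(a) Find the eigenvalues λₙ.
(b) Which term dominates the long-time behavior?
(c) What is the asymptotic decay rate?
Eigenvalues: λₙ = 2n²π²/3² - 1.07.
First three modes:
  n=1: λ₁ = 2π²/3² - 1.07 ≈ 1.123
  n=2: λ₂ = 8π²/3² - 1.07 ≈ 7.703
  n=3: λ₃ = 18π²/3² - 1.07 ≈ 18.669
Since 2π²/3² ≈ 2.193 > 1.07, all λₙ > 0.
The n=1 mode decays slowest → dominates as t → ∞.
Asymptotic: T ~ c₁ sin(πx/3) e^{-λ₁t} with decay rate λ₁ ≈ 1.123.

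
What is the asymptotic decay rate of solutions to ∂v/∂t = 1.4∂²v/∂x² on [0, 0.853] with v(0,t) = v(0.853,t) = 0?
Eigenvalues: λₙ = 1.4n²π²/0.853².
First three modes:
  n=1: λ₁ = 1.4π²/0.853² ≈ 18.99
  n=2: λ₂ = 5.6π²/0.853² ≈ 75.961 (4× faster decay)
  n=3: λ₃ = 12.6π²/0.853² ≈ 170.912 (9× faster decay)
As t → ∞, higher modes decay exponentially faster. The n=1 mode dominates: v ~ c₁ sin(πx/0.853) e^{-λ₁t}.
Decay rate: λ₁ = 1.4π²/0.853² ≈ 18.99.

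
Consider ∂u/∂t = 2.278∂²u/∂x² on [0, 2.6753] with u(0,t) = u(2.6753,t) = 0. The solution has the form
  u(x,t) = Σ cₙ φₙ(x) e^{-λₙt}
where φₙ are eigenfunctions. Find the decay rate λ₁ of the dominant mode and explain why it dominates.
Eigenvalues: λₙ = 2.278n²π²/2.6753².
First three modes:
  n=1: λ₁ = 2.278π²/2.6753² ≈ 3.141
  n=2: λ₂ = 9.112π²/2.6753² ≈ 12.565 (4× faster decay)
  n=3: λ₃ = 20.502π²/2.6753² ≈ 28.272 (9× faster decay)
As t → ∞, higher modes decay exponentially faster. The n=1 mode dominates: u ~ c₁ sin(πx/2.6753) e^{-λ₁t}.
Decay rate: λ₁ = 2.278π²/2.6753² ≈ 3.141.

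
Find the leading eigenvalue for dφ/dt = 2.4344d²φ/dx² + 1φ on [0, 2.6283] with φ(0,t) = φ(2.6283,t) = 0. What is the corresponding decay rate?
Eigenvalues: λₙ = 2.4344n²π²/2.6283² - 1.
First three modes:
  n=1: λ₁ = 2.4344π²/2.6283² - 1 ≈ 2.478
  n=2: λ₂ = 9.7376π²/2.6283² - 1 ≈ 12.912
  n=3: λ₃ = 21.9096π²/2.6283² - 1 ≈ 30.303
Since 2.4344π²/2.6283² ≈ 3.478 > 1, all λₙ > 0.
The n=1 mode decays slowest → dominates as t → ∞.
Asymptotic: φ ~ c₁ sin(πx/2.6283) e^{-λ₁t} with decay rate λ₁ ≈ 2.478.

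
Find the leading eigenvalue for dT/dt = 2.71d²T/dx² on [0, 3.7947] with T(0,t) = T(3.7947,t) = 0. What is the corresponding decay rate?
Eigenvalues: λₙ = 2.71n²π²/3.7947².
First three modes:
  n=1: λ₁ = 2.71π²/3.7947² ≈ 1.857
  n=2: λ₂ = 10.84π²/3.7947² ≈ 7.43 (4× faster decay)
  n=3: λ₃ = 24.39π²/3.7947² ≈ 16.717 (9× faster decay)
As t → ∞, higher modes decay exponentially faster. The n=1 mode dominates: T ~ c₁ sin(πx/3.7947) e^{-λ₁t}.
Decay rate: λ₁ = 2.71π²/3.7947² ≈ 1.857.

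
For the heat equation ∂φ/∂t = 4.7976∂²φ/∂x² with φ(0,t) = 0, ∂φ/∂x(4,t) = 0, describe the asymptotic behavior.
φ → 0. Heat escapes through the Dirichlet boundary.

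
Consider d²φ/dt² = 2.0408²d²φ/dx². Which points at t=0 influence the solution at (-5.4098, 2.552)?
Domain of dependence: [-10.6179216, -0.2016784]. Signals travel at speed 2.0408, so data within |x - -5.4098| ≤ 2.0408·2.552 = 5.2081216 can reach the point.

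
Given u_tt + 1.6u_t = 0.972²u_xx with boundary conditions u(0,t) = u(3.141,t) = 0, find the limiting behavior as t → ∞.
u → 0. Damping (γ=1.6) dissipates energy; oscillations decay exponentially.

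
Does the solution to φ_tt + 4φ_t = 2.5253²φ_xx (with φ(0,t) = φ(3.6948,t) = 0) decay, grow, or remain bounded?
φ → 0. Damping (γ=4) dissipates energy; oscillations decay exponentially.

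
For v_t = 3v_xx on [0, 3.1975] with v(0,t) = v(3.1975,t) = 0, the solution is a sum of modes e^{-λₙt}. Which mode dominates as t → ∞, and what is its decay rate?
Eigenvalues: λₙ = 3n²π²/3.1975².
First three modes:
  n=1: λ₁ = 3π²/3.1975² ≈ 2.896
  n=2: λ₂ = 12π²/3.1975² ≈ 11.584 (4× faster decay)
  n=3: λ₃ = 27π²/3.1975² ≈ 26.064 (9× faster decay)
As t → ∞, higher modes decay exponentially faster. The n=1 mode dominates: v ~ c₁ sin(πx/3.1975) e^{-λ₁t}.
Decay rate: λ₁ = 3π²/3.1975² ≈ 2.896.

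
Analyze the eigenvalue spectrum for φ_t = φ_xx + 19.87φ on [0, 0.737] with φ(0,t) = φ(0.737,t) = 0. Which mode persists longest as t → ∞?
Eigenvalues: λₙ = n²π²/0.737² - 19.87.
First three modes:
  n=1: λ₁ = π²/0.737² - 19.87 ≈ -1.7
  n=2: λ₂ = 4π²/0.737² - 19.87 ≈ 52.812
  n=3: λ₃ = 9π²/0.737² - 19.87 ≈ 143.664
Since π²/0.737² ≈ 18.17 < 19.87, λ₁ < 0.
The n=1 mode grows fastest (−λₙ is largest for n=1) → dominates.
Asymptotic: φ ~ c₁ sin(πx/0.737) e^{1.7t} (exponential growth at rate −λ₁ ≈ 1.7).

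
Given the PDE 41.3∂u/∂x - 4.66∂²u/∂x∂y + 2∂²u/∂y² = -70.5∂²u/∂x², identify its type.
Rewriting in standard form: 70.5∂²u/∂x² - 4.66∂²u/∂x∂y + 2∂²u/∂y² + 41.3∂u/∂x = 0. The second-order coefficients are A = 70.5, B = -4.66, C = 2. Since B² - 4AC = -542.2844 < 0, this is an elliptic PDE.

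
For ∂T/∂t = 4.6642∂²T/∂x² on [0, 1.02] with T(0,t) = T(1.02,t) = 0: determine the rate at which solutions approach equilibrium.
Eigenvalues: λₙ = 4.6642n²π²/1.02².
First three modes:
  n=1: λ₁ = 4.6642π²/1.02² ≈ 44.246
  n=2: λ₂ = 18.6568π²/1.02² ≈ 176.985 (4× faster decay)
  n=3: λ₃ = 41.9778π²/1.02² ≈ 398.216 (9× faster decay)
As t → ∞, higher modes decay exponentially faster. The n=1 mode dominates: T ~ c₁ sin(πx/1.02) e^{-λ₁t}.
Decay rate: λ₁ = 4.6642π²/1.02² ≈ 44.246.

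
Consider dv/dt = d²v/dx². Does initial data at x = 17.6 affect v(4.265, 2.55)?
Yes, for any finite x. The heat equation has infinite propagation speed, so all initial data affects all points at any t > 0.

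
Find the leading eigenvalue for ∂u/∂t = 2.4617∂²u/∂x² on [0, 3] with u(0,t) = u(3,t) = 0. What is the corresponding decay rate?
Eigenvalues: λₙ = 2.4617n²π²/3².
First three modes:
  n=1: λ₁ = 2.4617π²/3² ≈ 2.7
  n=2: λ₂ = 9.8468π²/3² ≈ 10.798 (4× faster decay)
  n=3: λ₃ = 22.1553π²/3² ≈ 24.296 (9× faster decay)
As t → ∞, higher modes decay exponentially faster. The n=1 mode dominates: u ~ c₁ sin(πx/3) e^{-λ₁t}.
Decay rate: λ₁ = 2.4617π²/3² ≈ 2.7.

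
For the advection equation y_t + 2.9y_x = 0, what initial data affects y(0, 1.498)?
A single point: x = -4.3442. The characteristic through (0, 1.498) is x - 2.9t = const, so x = 0 - 2.9·1.498 = -4.3442.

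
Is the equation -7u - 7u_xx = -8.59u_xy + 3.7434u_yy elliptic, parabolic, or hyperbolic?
Rewriting in standard form: -7u_xx + 8.59u_xy - 3.7434u_yy - 7u = 0. Computing B² - 4AC with A = -7, B = 8.59, C = -3.7434: discriminant = -31.0271 (negative). Answer: elliptic.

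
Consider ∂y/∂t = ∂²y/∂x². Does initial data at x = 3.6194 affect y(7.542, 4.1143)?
Yes, for any finite x. The heat equation has infinite propagation speed, so all initial data affects all points at any t > 0.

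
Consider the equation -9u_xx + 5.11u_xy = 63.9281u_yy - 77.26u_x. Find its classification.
Rewriting in standard form: -9u_xx + 5.11u_xy - 63.9281u_yy + 77.26u_x = 0. Elliptic. (A = -9, B = 5.11, C = -63.9281 gives B² - 4AC = -2275.2995.)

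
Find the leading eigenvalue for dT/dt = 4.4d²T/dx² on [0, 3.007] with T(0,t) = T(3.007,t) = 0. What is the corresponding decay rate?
Eigenvalues: λₙ = 4.4n²π²/3.007².
First three modes:
  n=1: λ₁ = 4.4π²/3.007² ≈ 4.803
  n=2: λ₂ = 17.6π²/3.007² ≈ 19.211 (4× faster decay)
  n=3: λ₃ = 39.6π²/3.007² ≈ 43.224 (9× faster decay)
As t → ∞, higher modes decay exponentially faster. The n=1 mode dominates: T ~ c₁ sin(πx/3.007) e^{-λ₁t}.
Decay rate: λ₁ = 4.4π²/3.007² ≈ 4.803.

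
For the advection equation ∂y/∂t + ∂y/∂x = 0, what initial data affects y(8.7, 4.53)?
A single point: x = 4.17. The characteristic through (8.7, 4.53) is x - 1t = const, so x = 8.7 - 1·4.53 = 4.17.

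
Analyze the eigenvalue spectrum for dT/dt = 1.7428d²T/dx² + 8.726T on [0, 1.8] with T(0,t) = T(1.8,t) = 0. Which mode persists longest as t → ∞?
Eigenvalues: λₙ = 1.7428n²π²/1.8² - 8.726.
First three modes:
  n=1: λ₁ = 1.7428π²/1.8² - 8.726 ≈ -3.417
  n=2: λ₂ = 6.9712π²/1.8² - 8.726 ≈ 12.509
  n=3: λ₃ = 15.6852π²/1.8² - 8.726 ≈ 39.054
Since 1.7428π²/1.8² ≈ 5.309 < 8.726, λ₁ < 0.
The n=1 mode grows fastest (−λₙ is largest for n=1) → dominates.
Asymptotic: T ~ c₁ sin(πx/1.8) e^{3.417t} (exponential growth at rate −λ₁ ≈ 3.417).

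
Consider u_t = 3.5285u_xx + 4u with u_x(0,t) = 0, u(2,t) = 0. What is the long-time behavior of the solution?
As t → ∞, u grows unboundedly. Reaction dominates diffusion (r=4 > κπ²/(4L²)≈2.18); solution grows exponentially.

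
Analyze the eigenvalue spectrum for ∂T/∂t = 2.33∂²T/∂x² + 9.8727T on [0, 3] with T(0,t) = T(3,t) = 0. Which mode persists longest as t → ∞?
Eigenvalues: λₙ = 2.33n²π²/3² - 9.8727.
First three modes:
  n=1: λ₁ = 2.33π²/3² - 9.8727 ≈ -7.318
  n=2: λ₂ = 9.32π²/3² - 9.8727 ≈ 0.348
  n=3: λ₃ = 20.97π²/3² - 9.8727 ≈ 13.123
Since 2.33π²/3² ≈ 2.555 < 9.8727, λ₁ < 0.
The n=1 mode grows fastest (−λₙ is largest for n=1) → dominates.
Asymptotic: T ~ c₁ sin(πx/3) e^{7.318t} (exponential growth at rate −λ₁ ≈ 7.318).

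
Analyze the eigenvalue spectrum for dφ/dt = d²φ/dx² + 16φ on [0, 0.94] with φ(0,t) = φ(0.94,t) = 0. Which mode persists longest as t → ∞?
Eigenvalues: λₙ = n²π²/0.94² - 16.
First three modes:
  n=1: λ₁ = π²/0.94² - 16 ≈ -4.83
  n=2: λ₂ = 4π²/0.94² - 16 ≈ 28.679
  n=3: λ₃ = 9π²/0.94² - 16 ≈ 84.528
Since π²/0.94² ≈ 11.17 < 16, λ₁ < 0.
The n=1 mode grows fastest (−λₙ is largest for n=1) → dominates.
Asymptotic: φ ~ c₁ sin(πx/0.94) e^{4.83t} (exponential growth at rate −λ₁ ≈ 4.83).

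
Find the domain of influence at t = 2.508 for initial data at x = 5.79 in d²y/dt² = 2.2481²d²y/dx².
Domain of influence: [0.1517652, 11.4282348]. Data at x = 5.79 spreads outward at speed 2.2481.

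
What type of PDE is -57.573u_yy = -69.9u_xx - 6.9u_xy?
Rewriting in standard form: 69.9u_xx + 6.9u_xy - 57.573u_yy = 0. With A = 69.9, B = 6.9, C = -57.573, the discriminant is 16145.0208. This is a hyperbolic PDE.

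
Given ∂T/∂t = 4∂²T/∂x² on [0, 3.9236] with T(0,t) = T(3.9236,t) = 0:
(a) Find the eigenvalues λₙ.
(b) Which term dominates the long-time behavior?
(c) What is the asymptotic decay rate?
Eigenvalues: λₙ = 4n²π²/3.9236².
First three modes:
  n=1: λ₁ = 4π²/3.9236² ≈ 2.564
  n=2: λ₂ = 16π²/3.9236² ≈ 10.258 (4× faster decay)
  n=3: λ₃ = 36π²/3.9236² ≈ 23.08 (9× faster decay)
As t → ∞, higher modes decay exponentially faster. The n=1 mode dominates: T ~ c₁ sin(πx/3.9236) e^{-λ₁t}.
Decay rate: λ₁ = 4π²/3.9236² ≈ 2.564.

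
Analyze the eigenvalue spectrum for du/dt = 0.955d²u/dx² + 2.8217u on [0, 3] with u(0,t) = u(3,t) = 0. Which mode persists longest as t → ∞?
Eigenvalues: λₙ = 0.955n²π²/3² - 2.8217.
First three modes:
  n=1: λ₁ = 0.955π²/3² - 2.8217 ≈ -1.774
  n=2: λ₂ = 3.82π²/3² - 2.8217 ≈ 1.367
  n=3: λ₃ = 8.595π²/3² - 2.8217 ≈ 6.604
Since 0.955π²/3² ≈ 1.047 < 2.8217, λ₁ < 0.
The n=1 mode grows fastest (−λₙ is largest for n=1) → dominates.
Asymptotic: u ~ c₁ sin(πx/3) e^{1.774t} (exponential growth at rate −λ₁ ≈ 1.774).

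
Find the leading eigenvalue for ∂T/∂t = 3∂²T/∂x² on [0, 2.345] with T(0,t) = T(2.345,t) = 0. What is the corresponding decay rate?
Eigenvalues: λₙ = 3n²π²/2.345².
First three modes:
  n=1: λ₁ = 3π²/2.345² ≈ 5.384
  n=2: λ₂ = 12π²/2.345² ≈ 21.538 (4× faster decay)
  n=3: λ₃ = 27π²/2.345² ≈ 48.459 (9× faster decay)
As t → ∞, higher modes decay exponentially faster. The n=1 mode dominates: T ~ c₁ sin(πx/2.345) e^{-λ₁t}.
Decay rate: λ₁ = 3π²/2.345² ≈ 5.384.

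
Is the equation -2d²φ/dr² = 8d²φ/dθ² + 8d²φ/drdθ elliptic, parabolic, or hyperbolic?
Rewriting in standard form: -2d²φ/dr² - 8d²φ/drdθ - 8d²φ/dθ² = 0. Computing B² - 4AC with A = -2, B = -8, C = -8: discriminant = 0 (zero). Answer: parabolic.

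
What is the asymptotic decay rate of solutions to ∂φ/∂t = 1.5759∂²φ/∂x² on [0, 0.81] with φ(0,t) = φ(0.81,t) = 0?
Eigenvalues: λₙ = 1.5759n²π²/0.81².
First three modes:
  n=1: λ₁ = 1.5759π²/0.81² ≈ 23.706
  n=2: λ₂ = 6.3036π²/0.81² ≈ 94.824 (4× faster decay)
  n=3: λ₃ = 14.1831π²/0.81² ≈ 213.354 (9× faster decay)
As t → ∞, higher modes decay exponentially faster. The n=1 mode dominates: φ ~ c₁ sin(πx/0.81) e^{-λ₁t}.
Decay rate: λ₁ = 1.5759π²/0.81² ≈ 23.706.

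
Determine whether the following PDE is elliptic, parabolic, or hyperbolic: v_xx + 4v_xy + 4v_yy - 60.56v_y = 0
Coefficients: A = 1, B = 4, C = 4. B² - 4AC = 0, which is zero, so the equation is parabolic.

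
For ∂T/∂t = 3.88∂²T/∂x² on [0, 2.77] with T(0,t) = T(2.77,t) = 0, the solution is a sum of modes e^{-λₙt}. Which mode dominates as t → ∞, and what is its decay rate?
Eigenvalues: λₙ = 3.88n²π²/2.77².
First three modes:
  n=1: λ₁ = 3.88π²/2.77² ≈ 4.991
  n=2: λ₂ = 15.52π²/2.77² ≈ 19.963 (4× faster decay)
  n=3: λ₃ = 34.92π²/2.77² ≈ 44.917 (9× faster decay)
As t → ∞, higher modes decay exponentially faster. The n=1 mode dominates: T ~ c₁ sin(πx/2.77) e^{-λ₁t}.
Decay rate: λ₁ = 3.88π²/2.77² ≈ 4.991.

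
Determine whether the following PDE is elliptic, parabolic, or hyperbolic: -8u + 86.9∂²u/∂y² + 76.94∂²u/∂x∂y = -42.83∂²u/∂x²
Rewriting in standard form: 42.83∂²u/∂x² + 76.94∂²u/∂x∂y + 86.9∂²u/∂y² - 8u = 0. Coefficients: A = 42.83, B = 76.94, C = 86.9. B² - 4AC = -8967.9444, which is negative, so the equation is elliptic.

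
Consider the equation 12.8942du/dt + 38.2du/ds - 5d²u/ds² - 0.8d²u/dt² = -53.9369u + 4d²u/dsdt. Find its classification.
Rewriting in standard form: -5d²u/ds² - 4d²u/dsdt - 0.8d²u/dt² + 38.2du/ds + 12.8942du/dt + 53.9369u = 0. Parabolic. (A = -5, B = -4, C = -0.8 gives B² - 4AC = 0.)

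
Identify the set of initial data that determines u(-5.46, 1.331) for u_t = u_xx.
The entire real line. The heat equation has infinite propagation speed: any initial disturbance instantly affects all points (though exponentially small far away).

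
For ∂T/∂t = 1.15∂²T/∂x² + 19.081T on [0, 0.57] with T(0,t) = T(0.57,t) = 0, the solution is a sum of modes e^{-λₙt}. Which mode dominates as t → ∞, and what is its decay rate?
Eigenvalues: λₙ = 1.15n²π²/0.57² - 19.081.
First three modes:
  n=1: λ₁ = 1.15π²/0.57² - 19.081 ≈ 15.853
  n=2: λ₂ = 4.6π²/0.57² - 19.081 ≈ 120.655
  n=3: λ₃ = 10.35π²/0.57² - 19.081 ≈ 295.325
Since 1.15π²/0.57² ≈ 34.934 > 19.081, all λₙ > 0.
The n=1 mode decays slowest → dominates as t → ∞.
Asymptotic: T ~ c₁ sin(πx/0.57) e^{-λ₁t} with decay rate λ₁ ≈ 15.853.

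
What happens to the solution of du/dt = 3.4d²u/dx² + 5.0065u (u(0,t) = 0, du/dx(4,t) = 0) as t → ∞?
u grows unboundedly. Reaction dominates diffusion (r=5.0065 > κπ²/(4L²)≈0.52); solution grows exponentially.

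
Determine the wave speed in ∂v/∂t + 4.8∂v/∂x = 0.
Speed = 4.8. Information travels along x - 4.8t = const (rightward).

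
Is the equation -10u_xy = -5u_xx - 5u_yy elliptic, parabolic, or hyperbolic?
Rewriting in standard form: 5u_xx - 10u_xy + 5u_yy = 0. Computing B² - 4AC with A = 5, B = -10, C = 5: discriminant = 0 (zero). Answer: parabolic.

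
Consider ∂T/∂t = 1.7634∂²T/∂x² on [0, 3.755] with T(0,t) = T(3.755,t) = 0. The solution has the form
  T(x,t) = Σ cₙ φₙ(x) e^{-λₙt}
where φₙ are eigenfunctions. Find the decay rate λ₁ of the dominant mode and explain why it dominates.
Eigenvalues: λₙ = 1.7634n²π²/3.755².
First three modes:
  n=1: λ₁ = 1.7634π²/3.755² ≈ 1.234
  n=2: λ₂ = 7.0536π²/3.755² ≈ 4.937 (4× faster decay)
  n=3: λ₃ = 15.8706π²/3.755² ≈ 11.109 (9× faster decay)
As t → ∞, higher modes decay exponentially faster. The n=1 mode dominates: T ~ c₁ sin(πx/3.755) e^{-λ₁t}.
Decay rate: λ₁ = 1.7634π²/3.755² ≈ 1.234.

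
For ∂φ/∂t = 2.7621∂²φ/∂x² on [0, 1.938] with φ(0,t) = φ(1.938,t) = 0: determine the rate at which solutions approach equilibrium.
Eigenvalues: λₙ = 2.7621n²π²/1.938².
First three modes:
  n=1: λ₁ = 2.7621π²/1.938² ≈ 7.258
  n=2: λ₂ = 11.0484π²/1.938² ≈ 29.033 (4× faster decay)
  n=3: λ₃ = 24.8589π²/1.938² ≈ 65.324 (9× faster decay)
As t → ∞, higher modes decay exponentially faster. The n=1 mode dominates: φ ~ c₁ sin(πx/1.938) e^{-λ₁t}.
Decay rate: λ₁ = 2.7621π²/1.938² ≈ 7.258.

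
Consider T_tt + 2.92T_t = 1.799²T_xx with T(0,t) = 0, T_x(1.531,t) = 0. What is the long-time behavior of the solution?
As t → ∞, T → 0. Damping (γ=2.92) dissipates energy; oscillations decay exponentially.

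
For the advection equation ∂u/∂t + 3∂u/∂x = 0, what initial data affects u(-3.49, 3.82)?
A single point: x = -14.95. The characteristic through (-3.49, 3.82) is x - 3t = const, so x = -3.49 - 3·3.82 = -14.95.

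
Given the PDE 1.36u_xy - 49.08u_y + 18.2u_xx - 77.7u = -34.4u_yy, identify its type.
Rewriting in standard form: 18.2u_xx + 1.36u_xy + 34.4u_yy - 49.08u_y - 77.7u = 0. The second-order coefficients are A = 18.2, B = 1.36, C = 34.4. Since B² - 4AC = -2502.4704 < 0, this is an elliptic PDE.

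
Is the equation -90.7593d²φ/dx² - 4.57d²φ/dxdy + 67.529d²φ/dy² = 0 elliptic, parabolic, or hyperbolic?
Computing B² - 4AC with A = -90.7593, B = -4.57, C = 67.529: discriminant = 24536.4239788 (positive). Answer: hyperbolic.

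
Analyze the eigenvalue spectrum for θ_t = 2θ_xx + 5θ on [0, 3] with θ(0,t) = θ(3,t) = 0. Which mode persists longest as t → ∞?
Eigenvalues: λₙ = 2n²π²/3² - 5.
First three modes:
  n=1: λ₁ = 2π²/3² - 5 ≈ -2.807
  n=2: λ₂ = 8π²/3² - 5 ≈ 3.773
  n=3: λ₃ = 18π²/3² - 5 ≈ 14.739
Since 2π²/3² ≈ 2.193 < 5, λ₁ < 0.
The n=1 mode grows fastest (−λₙ is largest for n=1) → dominates.
Asymptotic: θ ~ c₁ sin(πx/3) e^{2.807t} (exponential growth at rate −λ₁ ≈ 2.807).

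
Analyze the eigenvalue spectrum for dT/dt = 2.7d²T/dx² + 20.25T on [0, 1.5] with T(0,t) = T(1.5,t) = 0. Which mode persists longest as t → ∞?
Eigenvalues: λₙ = 2.7n²π²/1.5² - 20.25.
First three modes:
  n=1: λ₁ = 2.7π²/1.5² - 20.25 ≈ -8.406
  n=2: λ₂ = 10.8π²/1.5² - 20.25 ≈ 27.124
  n=3: λ₃ = 24.3π²/1.5² - 20.25 ≈ 86.342
Since 2.7π²/1.5² ≈ 11.844 < 20.25, λ₁ < 0.
The n=1 mode grows fastest (−λₙ is largest for n=1) → dominates.
Asymptotic: T ~ c₁ sin(πx/1.5) e^{8.406t} (exponential growth at rate −λ₁ ≈ 8.406).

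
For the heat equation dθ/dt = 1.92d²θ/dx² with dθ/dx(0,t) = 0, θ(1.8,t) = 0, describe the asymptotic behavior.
θ → 0. Heat escapes through the Dirichlet boundary.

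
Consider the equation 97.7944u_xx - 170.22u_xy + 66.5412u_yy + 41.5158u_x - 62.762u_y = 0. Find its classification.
Hyperbolic. (A = 97.7944, B = -170.22, C = 66.5412 gives B² - 4AC = 2945.42148288.)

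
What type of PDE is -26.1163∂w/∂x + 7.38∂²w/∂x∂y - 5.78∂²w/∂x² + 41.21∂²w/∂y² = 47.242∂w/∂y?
Rewriting in standard form: -5.78∂²w/∂x² + 7.38∂²w/∂x∂y + 41.21∂²w/∂y² - 26.1163∂w/∂x - 47.242∂w/∂y = 0. With A = -5.78, B = 7.38, C = 41.21, the discriminant is 1007.2396. This is a hyperbolic PDE.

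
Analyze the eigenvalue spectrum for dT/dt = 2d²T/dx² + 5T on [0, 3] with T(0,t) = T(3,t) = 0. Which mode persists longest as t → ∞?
Eigenvalues: λₙ = 2n²π²/3² - 5.
First three modes:
  n=1: λ₁ = 2π²/3² - 5 ≈ -2.807
  n=2: λ₂ = 8π²/3² - 5 ≈ 3.773
  n=3: λ₃ = 18π²/3² - 5 ≈ 14.739
Since 2π²/3² ≈ 2.193 < 5, λ₁ < 0.
The n=1 mode grows fastest (−λₙ is largest for n=1) → dominates.
Asymptotic: T ~ c₁ sin(πx/3) e^{2.807t} (exponential growth at rate −λ₁ ≈ 2.807).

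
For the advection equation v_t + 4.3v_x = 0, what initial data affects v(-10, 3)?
A single point: x = -22.9. The characteristic through (-10, 3) is x - 4.3t = const, so x = -10 - 4.3·3 = -22.9.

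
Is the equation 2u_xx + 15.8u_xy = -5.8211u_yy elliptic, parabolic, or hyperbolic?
Rewriting in standard form: 2u_xx + 15.8u_xy + 5.8211u_yy = 0. Computing B² - 4AC with A = 2, B = 15.8, C = 5.8211: discriminant = 203.0712 (positive). Answer: hyperbolic.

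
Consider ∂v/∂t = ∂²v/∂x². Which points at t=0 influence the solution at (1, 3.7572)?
The entire real line. The heat equation has infinite propagation speed: any initial disturbance instantly affects all points (though exponentially small far away).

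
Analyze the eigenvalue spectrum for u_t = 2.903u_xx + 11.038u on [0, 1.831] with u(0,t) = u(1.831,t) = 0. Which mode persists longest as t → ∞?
Eigenvalues: λₙ = 2.903n²π²/1.831² - 11.038.
First three modes:
  n=1: λ₁ = 2.903π²/1.831² - 11.038 ≈ -2.492
  n=2: λ₂ = 11.612π²/1.831² - 11.038 ≈ 23.147
  n=3: λ₃ = 26.127π²/1.831² - 11.038 ≈ 65.877
Since 2.903π²/1.831² ≈ 8.546 < 11.038, λ₁ < 0.
The n=1 mode grows fastest (−λₙ is largest for n=1) → dominates.
Asymptotic: u ~ c₁ sin(πx/1.831) e^{2.492t} (exponential growth at rate −λ₁ ≈ 2.492).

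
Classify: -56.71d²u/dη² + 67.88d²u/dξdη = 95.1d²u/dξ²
Rewriting in standard form: -95.1d²u/dξ² + 67.88d²u/dξdη - 56.71d²u/dη² = 0. Elliptic (discriminant = -16964.7896).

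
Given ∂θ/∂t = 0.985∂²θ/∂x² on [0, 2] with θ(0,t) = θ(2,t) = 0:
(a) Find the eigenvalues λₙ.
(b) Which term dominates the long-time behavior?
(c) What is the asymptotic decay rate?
Eigenvalues: λₙ = 0.985n²π²/2².
First three modes:
  n=1: λ₁ = 0.985π²/2² ≈ 2.43
  n=2: λ₂ = 3.94π²/2² ≈ 9.722 (4× faster decay)
  n=3: λ₃ = 8.865π²/2² ≈ 21.874 (9× faster decay)
As t → ∞, higher modes decay exponentially faster. The n=1 mode dominates: θ ~ c₁ sin(πx/2) e^{-λ₁t}.
Decay rate: λ₁ = 0.985π²/2² ≈ 2.43.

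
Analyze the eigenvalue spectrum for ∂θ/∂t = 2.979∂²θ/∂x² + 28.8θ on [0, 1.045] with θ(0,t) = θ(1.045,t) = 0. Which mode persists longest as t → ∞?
Eigenvalues: λₙ = 2.979n²π²/1.045² - 28.8.
First three modes:
  n=1: λ₁ = 2.979π²/1.045² - 28.8 ≈ -1.876
  n=2: λ₂ = 11.916π²/1.045² - 28.8 ≈ 78.896
  n=3: λ₃ = 26.811π²/1.045² - 28.8 ≈ 213.515
Since 2.979π²/1.045² ≈ 26.924 < 28.8, λ₁ < 0.
The n=1 mode grows fastest (−λₙ is largest for n=1) → dominates.
Asymptotic: θ ~ c₁ sin(πx/1.045) e^{1.876t} (exponential growth at rate −λ₁ ≈ 1.876).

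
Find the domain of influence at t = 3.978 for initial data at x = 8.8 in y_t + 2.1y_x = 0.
At x = 17.1538. The characteristic carries data from (8.8, 0) to (17.1538, 3.978).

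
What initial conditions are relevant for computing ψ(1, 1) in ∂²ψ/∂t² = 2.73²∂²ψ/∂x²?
Domain of dependence: [-1.73, 3.73]. Signals travel at speed 2.73, so data within |x - 1| ≤ 2.73·1 = 2.73 can reach the point.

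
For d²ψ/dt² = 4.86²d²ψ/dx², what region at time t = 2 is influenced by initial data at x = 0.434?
Domain of influence: [-9.286, 10.154]. Data at x = 0.434 spreads outward at speed 4.86.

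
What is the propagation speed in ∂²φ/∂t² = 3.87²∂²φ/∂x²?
Speed = 3.87. Information travels along characteristics x = x₀ ± 3.87t.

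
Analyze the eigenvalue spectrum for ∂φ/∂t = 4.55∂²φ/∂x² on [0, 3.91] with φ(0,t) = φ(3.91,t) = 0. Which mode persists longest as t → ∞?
Eigenvalues: λₙ = 4.55n²π²/3.91².
First three modes:
  n=1: λ₁ = 4.55π²/3.91² ≈ 2.937
  n=2: λ₂ = 18.2π²/3.91² ≈ 11.749 (4× faster decay)
  n=3: λ₃ = 40.95π²/3.91² ≈ 26.436 (9× faster decay)
As t → ∞, higher modes decay exponentially faster. The n=1 mode dominates: φ ~ c₁ sin(πx/3.91) e^{-λ₁t}.
Decay rate: λ₁ = 4.55π²/3.91² ≈ 2.937.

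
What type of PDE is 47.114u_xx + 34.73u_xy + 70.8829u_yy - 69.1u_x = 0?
With A = 47.114, B = 34.73, C = 70.8829, the discriminant is -12152.1349024. This is an elliptic PDE.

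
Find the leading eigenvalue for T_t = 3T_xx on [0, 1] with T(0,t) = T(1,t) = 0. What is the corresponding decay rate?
Eigenvalues: λₙ = 3n²π².
First three modes:
  n=1: λ₁ = 3π² ≈ 29.609
  n=2: λ₂ = 12π² ≈ 118.435 (4× faster decay)
  n=3: λ₃ = 27π² ≈ 266.479 (9× faster decay)
As t → ∞, higher modes decay exponentially faster. The n=1 mode dominates: T ~ c₁ sin(πx) e^{-λ₁t}.
Decay rate: λ₁ = 3π² ≈ 29.609.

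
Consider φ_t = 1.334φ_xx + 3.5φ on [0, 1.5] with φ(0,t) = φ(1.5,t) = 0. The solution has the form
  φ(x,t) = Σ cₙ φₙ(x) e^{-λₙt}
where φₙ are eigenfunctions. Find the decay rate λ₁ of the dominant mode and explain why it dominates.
Eigenvalues: λₙ = 1.334n²π²/1.5² - 3.5.
First three modes:
  n=1: λ₁ = 1.334π²/1.5² - 3.5 ≈ 2.352
  n=2: λ₂ = 5.336π²/1.5² - 3.5 ≈ 19.906
  n=3: λ₃ = 12.006π²/1.5² - 3.5 ≈ 49.164
Since 1.334π²/1.5² ≈ 5.852 > 3.5, all λₙ > 0.
The n=1 mode decays slowest → dominates as t → ∞.
Asymptotic: φ ~ c₁ sin(πx/1.5) e^{-λ₁t} with decay rate λ₁ ≈ 2.352.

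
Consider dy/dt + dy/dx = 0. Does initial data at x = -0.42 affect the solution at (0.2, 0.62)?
Yes. The characteristic through (0.2, 0.62) passes through x = -0.42.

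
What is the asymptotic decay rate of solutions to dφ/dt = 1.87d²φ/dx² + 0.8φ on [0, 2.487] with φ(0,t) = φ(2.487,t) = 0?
Eigenvalues: λₙ = 1.87n²π²/2.487² - 0.8.
First three modes:
  n=1: λ₁ = 1.87π²/2.487² - 0.8 ≈ 2.184
  n=2: λ₂ = 7.48π²/2.487² - 0.8 ≈ 11.136
  n=3: λ₃ = 16.83π²/2.487² - 0.8 ≈ 26.055
Since 1.87π²/2.487² ≈ 2.984 > 0.8, all λₙ > 0.
The n=1 mode decays slowest → dominates as t → ∞.
Asymptotic: φ ~ c₁ sin(πx/2.487) e^{-λ₁t} with decay rate λ₁ ≈ 2.184.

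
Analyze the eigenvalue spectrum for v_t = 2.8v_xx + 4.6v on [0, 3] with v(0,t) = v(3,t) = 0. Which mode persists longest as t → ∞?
Eigenvalues: λₙ = 2.8n²π²/3² - 4.6.
First three modes:
  n=1: λ₁ = 2.8π²/3² - 4.6 ≈ -1.529
  n=2: λ₂ = 11.2π²/3² - 4.6 ≈ 7.682
  n=3: λ₃ = 25.2π²/3² - 4.6 ≈ 23.035
Since 2.8π²/3² ≈ 3.071 < 4.6, λ₁ < 0.
The n=1 mode grows fastest (−λₙ is largest for n=1) → dominates.
Asymptotic: v ~ c₁ sin(πx/3) e^{1.529t} (exponential growth at rate −λ₁ ≈ 1.529).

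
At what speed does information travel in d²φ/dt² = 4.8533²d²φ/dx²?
Speed = 4.8533. Information travels along characteristics x = x₀ ± 4.8533t.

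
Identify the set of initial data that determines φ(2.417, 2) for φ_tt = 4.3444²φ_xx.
Domain of dependence: [-6.2718, 11.1058]. Signals travel at speed 4.3444, so data within |x - 2.417| ≤ 4.3444·2 = 8.6888 can reach the point.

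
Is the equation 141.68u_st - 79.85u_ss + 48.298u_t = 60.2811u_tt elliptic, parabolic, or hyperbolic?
Rewriting in standard form: -79.85u_ss + 141.68u_st - 60.2811u_tt + 48.298u_t = 0. Computing B² - 4AC with A = -79.85, B = 141.68, C = -60.2811: discriminant = 819.43906 (positive). Answer: hyperbolic.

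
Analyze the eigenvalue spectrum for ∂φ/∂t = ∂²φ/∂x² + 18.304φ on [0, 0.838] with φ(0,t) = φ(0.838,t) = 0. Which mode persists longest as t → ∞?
Eigenvalues: λₙ = n²π²/0.838² - 18.304.
First three modes:
  n=1: λ₁ = π²/0.838² - 18.304 ≈ -4.25
  n=2: λ₂ = 4π²/0.838² - 18.304 ≈ 37.914
  n=3: λ₃ = 9π²/0.838² - 18.304 ≈ 108.185
Since π²/0.838² ≈ 14.054 < 18.304, λ₁ < 0.
The n=1 mode grows fastest (−λₙ is largest for n=1) → dominates.
Asymptotic: φ ~ c₁ sin(πx/0.838) e^{4.25t} (exponential growth at rate −λ₁ ≈ 4.25).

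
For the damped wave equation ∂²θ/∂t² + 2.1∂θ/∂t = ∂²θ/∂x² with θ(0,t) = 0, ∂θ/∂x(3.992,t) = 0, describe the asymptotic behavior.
θ → 0. Damping (γ=2.1) dissipates energy; oscillations decay exponentially.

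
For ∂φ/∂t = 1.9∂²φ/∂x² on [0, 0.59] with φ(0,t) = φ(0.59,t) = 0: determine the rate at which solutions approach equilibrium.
Eigenvalues: λₙ = 1.9n²π²/0.59².
First three modes:
  n=1: λ₁ = 1.9π²/0.59² ≈ 53.87
  n=2: λ₂ = 7.6π²/0.59² ≈ 215.481 (4× faster decay)
  n=3: λ₃ = 17.1π²/0.59² ≈ 484.833 (9× faster decay)
As t → ∞, higher modes decay exponentially faster. The n=1 mode dominates: φ ~ c₁ sin(πx/0.59) e^{-λ₁t}.
Decay rate: λ₁ = 1.9π²/0.59² ≈ 53.87.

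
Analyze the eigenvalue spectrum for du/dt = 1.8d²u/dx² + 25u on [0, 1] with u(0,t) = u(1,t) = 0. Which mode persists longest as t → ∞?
Eigenvalues: λₙ = 1.8n²π²/1² - 25.
First three modes:
  n=1: λ₁ = 1.8π² - 25 ≈ -7.235
  n=2: λ₂ = 7.2π² - 25 ≈ 46.061
  n=3: λ₃ = 16.2π² - 25 ≈ 134.888
Since 1.8π² ≈ 17.765 < 25, λ₁ < 0.
The n=1 mode grows fastest (−λₙ is largest for n=1) → dominates.
Asymptotic: u ~ c₁ sin(πx/1) e^{7.235t} (exponential growth at rate −λ₁ ≈ 7.235).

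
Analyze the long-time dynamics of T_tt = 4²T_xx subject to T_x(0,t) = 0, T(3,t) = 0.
Long-time behavior: T oscillates (no decay). Energy is conserved; the solution oscillates indefinitely as standing waves.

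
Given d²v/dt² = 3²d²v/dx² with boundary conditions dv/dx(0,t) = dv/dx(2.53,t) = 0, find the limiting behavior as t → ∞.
v oscillates about a mean that drifts linearly in t (generically unbounded; no decay). There is no damping, so the nonconstant modes persist as standing waves (energy conserved, no decay). But with Neumann conditions at both ends the constant mode has eigenvalue 0: the spatial mean M(t) of v satisfies M'' = 0, so M(t) = M(0) + M'(0)·t. Unless the initial velocity has zero mean (∫v_t(x,0)dx = 0), the solution grows linearly in t (unbounded, though not exponentially); if it does have zero mean, the solution stays bounded and simply oscillates.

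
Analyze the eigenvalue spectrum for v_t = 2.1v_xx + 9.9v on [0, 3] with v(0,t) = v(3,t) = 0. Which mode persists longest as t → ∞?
Eigenvalues: λₙ = 2.1n²π²/3² - 9.9.
First three modes:
  n=1: λ₁ = 2.1π²/3² - 9.9 ≈ -7.597
  n=2: λ₂ = 8.4π²/3² - 9.9 ≈ -0.688
  n=3: λ₃ = 18.9π²/3² - 9.9 ≈ 10.826
Since 2.1π²/3² ≈ 2.303 < 9.9, λ₁ < 0.
The n=1 mode grows fastest (−λₙ is largest for n=1) → dominates.
Asymptotic: v ~ c₁ sin(πx/3) e^{7.597t} (exponential growth at rate −λ₁ ≈ 7.597).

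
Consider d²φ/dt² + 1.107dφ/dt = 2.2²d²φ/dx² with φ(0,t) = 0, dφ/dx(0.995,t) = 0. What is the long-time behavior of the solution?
As t → ∞, φ → 0. Damping (γ=1.107) dissipates energy; oscillations decay exponentially.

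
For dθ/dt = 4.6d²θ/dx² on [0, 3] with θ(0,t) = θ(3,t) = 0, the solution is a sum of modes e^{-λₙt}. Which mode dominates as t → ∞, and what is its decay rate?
Eigenvalues: λₙ = 4.6n²π²/3².
First three modes:
  n=1: λ₁ = 4.6π²/3² ≈ 5.044
  n=2: λ₂ = 18.4π²/3² ≈ 20.178 (4× faster decay)
  n=3: λ₃ = 41.4π²/3² ≈ 45.4 (9× faster decay)
As t → ∞, higher modes decay exponentially faster. The n=1 mode dominates: θ ~ c₁ sin(πx/3) e^{-λ₁t}.
Decay rate: λ₁ = 4.6π²/3² ≈ 5.044.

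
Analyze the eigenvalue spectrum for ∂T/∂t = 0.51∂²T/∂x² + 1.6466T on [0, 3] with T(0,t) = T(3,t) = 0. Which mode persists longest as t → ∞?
Eigenvalues: λₙ = 0.51n²π²/3² - 1.6466.
First three modes:
  n=1: λ₁ = 0.51π²/3² - 1.6466 ≈ -1.087
  n=2: λ₂ = 2.04π²/3² - 1.6466 ≈ 0.591
  n=3: λ₃ = 4.59π²/3² - 1.6466 ≈ 3.387
Since 0.51π²/3² ≈ 0.559 < 1.6466, λ₁ < 0.
The n=1 mode grows fastest (−λₙ is largest for n=1) → dominates.
Asymptotic: T ~ c₁ sin(πx/3) e^{1.087t} (exponential growth at rate −λ₁ ≈ 1.087).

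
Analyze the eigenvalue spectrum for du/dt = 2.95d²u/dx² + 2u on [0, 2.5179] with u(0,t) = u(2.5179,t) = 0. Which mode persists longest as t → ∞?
Eigenvalues: λₙ = 2.95n²π²/2.5179² - 2.
First three modes:
  n=1: λ₁ = 2.95π²/2.5179² - 2 ≈ 2.592
  n=2: λ₂ = 11.8π²/2.5179² - 2 ≈ 16.37
  n=3: λ₃ = 26.55π²/2.5179² - 2 ≈ 39.332
Since 2.95π²/2.5179² ≈ 4.592 > 2, all λₙ > 0.
The n=1 mode decays slowest → dominates as t → ∞.
Asymptotic: u ~ c₁ sin(πx/2.5179) e^{-λ₁t} with decay rate λ₁ ≈ 2.592.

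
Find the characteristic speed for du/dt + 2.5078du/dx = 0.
Speed = 2.5078. Information travels along x - 2.5078t = const (rightward).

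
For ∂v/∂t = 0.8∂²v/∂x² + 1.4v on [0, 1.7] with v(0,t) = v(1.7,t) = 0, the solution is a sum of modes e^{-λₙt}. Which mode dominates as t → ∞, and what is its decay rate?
Eigenvalues: λₙ = 0.8n²π²/1.7² - 1.4.
First three modes:
  n=1: λ₁ = 0.8π²/1.7² - 1.4 ≈ 1.332
  n=2: λ₂ = 3.2π²/1.7² - 1.4 ≈ 9.528
  n=3: λ₃ = 7.2π²/1.7² - 1.4 ≈ 23.189
Since 0.8π²/1.7² ≈ 2.732 > 1.4, all λₙ > 0.
The n=1 mode decays slowest → dominates as t → ∞.
Asymptotic: v ~ c₁ sin(πx/1.7) e^{-λ₁t} with decay rate λ₁ ≈ 1.332.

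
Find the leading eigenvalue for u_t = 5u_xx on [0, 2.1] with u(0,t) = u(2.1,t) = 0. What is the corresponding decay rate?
Eigenvalues: λₙ = 5n²π²/2.1².
First three modes:
  n=1: λ₁ = 5π²/2.1² ≈ 11.19
  n=2: λ₂ = 20π²/2.1² ≈ 44.76 (4× faster decay)
  n=3: λ₃ = 45π²/2.1² ≈ 100.71 (9× faster decay)
As t → ∞, higher modes decay exponentially faster. The n=1 mode dominates: u ~ c₁ sin(πx/2.1) e^{-λ₁t}.
Decay rate: λ₁ = 5π²/2.1² ≈ 11.19.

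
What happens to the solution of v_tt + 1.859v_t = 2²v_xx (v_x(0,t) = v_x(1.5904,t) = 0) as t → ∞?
v → constant (steady state). Damping (γ=1.859) dissipates the nonconstant modes; with Neumann BCs the spatial average obeys M''+γM'=0 and tends to a finite limit.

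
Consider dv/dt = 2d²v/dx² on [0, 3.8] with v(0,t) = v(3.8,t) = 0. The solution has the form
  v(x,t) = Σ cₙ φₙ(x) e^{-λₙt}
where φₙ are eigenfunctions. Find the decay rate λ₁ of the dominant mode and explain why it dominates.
Eigenvalues: λₙ = 2n²π²/3.8².
First three modes:
  n=1: λ₁ = 2π²/3.8² ≈ 1.367
  n=2: λ₂ = 8π²/3.8² ≈ 5.468 (4× faster decay)
  n=3: λ₃ = 18π²/3.8² ≈ 12.303 (9× faster decay)
As t → ∞, higher modes decay exponentially faster. The n=1 mode dominates: v ~ c₁ sin(πx/3.8) e^{-λ₁t}.
Decay rate: λ₁ = 2π²/3.8² ≈ 1.367.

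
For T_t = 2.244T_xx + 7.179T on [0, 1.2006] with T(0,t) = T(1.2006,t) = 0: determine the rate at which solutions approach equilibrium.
Eigenvalues: λₙ = 2.244n²π²/1.2006² - 7.179.
First three modes:
  n=1: λ₁ = 2.244π²/1.2006² - 7.179 ≈ 8.186
  n=2: λ₂ = 8.976π²/1.2006² - 7.179 ≈ 54.28
  n=3: λ₃ = 20.196π²/1.2006² - 7.179 ≈ 131.104
Since 2.244π²/1.2006² ≈ 15.365 > 7.179, all λₙ > 0.
The n=1 mode decays slowest → dominates as t → ∞.
Asymptotic: T ~ c₁ sin(πx/1.2006) e^{-λ₁t} with decay rate λ₁ ≈ 8.186.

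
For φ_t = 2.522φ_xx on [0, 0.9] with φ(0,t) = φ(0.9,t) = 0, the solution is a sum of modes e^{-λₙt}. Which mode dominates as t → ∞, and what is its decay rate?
Eigenvalues: λₙ = 2.522n²π²/0.9².
First three modes:
  n=1: λ₁ = 2.522π²/0.9² ≈ 30.73
  n=2: λ₂ = 10.088π²/0.9² ≈ 122.919 (4× faster decay)
  n=3: λ₃ = 22.698π²/0.9² ≈ 276.568 (9× faster decay)
As t → ∞, higher modes decay exponentially faster. The n=1 mode dominates: φ ~ c₁ sin(πx/0.9) e^{-λ₁t}.
Decay rate: λ₁ = 2.522π²/0.9² ≈ 30.73.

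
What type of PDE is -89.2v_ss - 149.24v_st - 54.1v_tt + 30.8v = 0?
With A = -89.2, B = -149.24, C = -54.1, the discriminant is 2969.6976. This is a hyperbolic PDE.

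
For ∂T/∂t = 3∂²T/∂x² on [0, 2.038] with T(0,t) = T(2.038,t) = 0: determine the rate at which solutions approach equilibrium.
Eigenvalues: λₙ = 3n²π²/2.038².
First three modes:
  n=1: λ₁ = 3π²/2.038² ≈ 7.129
  n=2: λ₂ = 12π²/2.038² ≈ 28.515 (4× faster decay)
  n=3: λ₃ = 27π²/2.038² ≈ 64.159 (9× faster decay)
As t → ∞, higher modes decay exponentially faster. The n=1 mode dominates: T ~ c₁ sin(πx/2.038) e^{-λ₁t}.
Decay rate: λ₁ = 3π²/2.038² ≈ 7.129.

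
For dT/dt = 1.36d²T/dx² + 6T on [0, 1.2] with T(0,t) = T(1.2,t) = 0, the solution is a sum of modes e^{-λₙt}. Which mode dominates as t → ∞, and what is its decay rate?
Eigenvalues: λₙ = 1.36n²π²/1.2² - 6.
First three modes:
  n=1: λ₁ = 1.36π²/1.2² - 6 ≈ 3.321
  n=2: λ₂ = 5.44π²/1.2² - 6 ≈ 31.285
  n=3: λ₃ = 12.24π²/1.2² - 6 ≈ 77.892
Since 1.36π²/1.2² ≈ 9.321 > 6, all λₙ > 0.
The n=1 mode decays slowest → dominates as t → ∞.
Asymptotic: T ~ c₁ sin(πx/1.2) e^{-λ₁t} with decay rate λ₁ ≈ 3.321.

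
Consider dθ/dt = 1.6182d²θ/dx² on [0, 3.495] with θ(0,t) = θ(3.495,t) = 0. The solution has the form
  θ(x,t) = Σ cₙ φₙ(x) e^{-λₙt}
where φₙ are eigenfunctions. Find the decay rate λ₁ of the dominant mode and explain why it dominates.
Eigenvalues: λₙ = 1.6182n²π²/3.495².
First three modes:
  n=1: λ₁ = 1.6182π²/3.495² ≈ 1.307
  n=2: λ₂ = 6.4728π²/3.495² ≈ 5.23 (4× faster decay)
  n=3: λ₃ = 14.5638π²/3.495² ≈ 11.767 (9× faster decay)
As t → ∞, higher modes decay exponentially faster. The n=1 mode dominates: θ ~ c₁ sin(πx/3.495) e^{-λ₁t}.
Decay rate: λ₁ = 1.6182π²/3.495² ≈ 1.307.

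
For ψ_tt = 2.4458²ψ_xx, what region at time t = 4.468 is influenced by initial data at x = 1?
Domain of influence: [-9.9278344, 11.9278344]. Data at x = 1 spreads outward at speed 2.4458.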